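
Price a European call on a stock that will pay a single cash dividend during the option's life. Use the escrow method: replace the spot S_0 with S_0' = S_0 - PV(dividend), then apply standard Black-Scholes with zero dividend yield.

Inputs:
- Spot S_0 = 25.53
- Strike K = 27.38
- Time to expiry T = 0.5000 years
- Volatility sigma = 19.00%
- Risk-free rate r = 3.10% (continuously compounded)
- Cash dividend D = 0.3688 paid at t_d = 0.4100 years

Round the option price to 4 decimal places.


Answer: Price = 0.6782

Derivation:
PV(D) = D * exp(-r * t_d) = 0.3688 * 0.98737043 = 0.36414221
S_0' = S_0 - PV(D) = 25.5300 - 0.36414221 = 25.16585779
d1 = (ln(S_0'/K) + (r + sigma^2/2)*T) / (sigma*sqrt(T)) = -0.44510209
d2 = d1 - sigma*sqrt(T) = -0.57945238
exp(-rT) = 0.98461951
N(d1) = 0.32812299; N(d2) = 0.28114199
C = S_0' * N(d1) - K * exp(-rT) * N(d2) = 25.16585779 * 0.32812299 - 27.3800 * 0.98461951 * 0.28114199 = 0.6782


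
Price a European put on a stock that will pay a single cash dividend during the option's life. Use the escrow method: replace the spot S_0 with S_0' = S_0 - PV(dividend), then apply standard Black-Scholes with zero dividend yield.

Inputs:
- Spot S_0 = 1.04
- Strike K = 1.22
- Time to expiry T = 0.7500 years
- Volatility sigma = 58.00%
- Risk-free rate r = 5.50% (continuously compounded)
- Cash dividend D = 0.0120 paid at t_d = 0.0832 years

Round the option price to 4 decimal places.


PV(D) = D * exp(-r * t_d) = 0.0120 * 0.99543445 = 0.01194521
S_0' = S_0 - PV(D) = 1.0400 - 0.01194521 = 1.02805479
d1 = (ln(S_0'/K) + (r + sigma^2/2)*T) / (sigma*sqrt(T)) = -0.00753024
d2 = d1 - sigma*sqrt(T) = -0.50982497
exp(-rT) = 0.95958920
N(-d1) = 0.50300410; N(-d2) = 0.69491296
P = K * exp(-rT) * N(-d2) - S_0' * N(-d1) = 1.2200 * 0.95958920 * 0.69491296 - 1.02805479 * 0.50300410 = 0.2964

Answer: Price = 0.2964


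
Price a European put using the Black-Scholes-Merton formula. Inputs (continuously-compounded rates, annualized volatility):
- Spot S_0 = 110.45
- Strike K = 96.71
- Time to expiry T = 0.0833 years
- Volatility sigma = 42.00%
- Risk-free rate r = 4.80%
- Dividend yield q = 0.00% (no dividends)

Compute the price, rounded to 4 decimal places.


Answer: Price = 0.8091

Derivation:
d1 = (ln(S/K) + (r - q + 0.5*sigma^2) * T) / (sigma * sqrt(T)) = 1.18951003
d2 = d1 - sigma * sqrt(T) = 1.06829073
exp(-rT) = 0.99600958; exp(-qT) = 1.00000000
P = K * exp(-rT) * N(-d2) - S_0 * exp(-qT) * N(-d1)
N(-d1) = 0.11711951; N(-d2) = 0.14269469
P = 96.7100 * 0.99600958 * 0.14269469 - 110.4500 * 1.00000000 * 0.11711951 = 0.8091


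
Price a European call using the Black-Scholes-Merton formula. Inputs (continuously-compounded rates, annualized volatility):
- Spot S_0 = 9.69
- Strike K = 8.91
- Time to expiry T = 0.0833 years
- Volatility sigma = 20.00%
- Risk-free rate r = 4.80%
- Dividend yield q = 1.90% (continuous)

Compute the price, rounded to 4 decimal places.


Answer: Price = 0.8161

Derivation:
d1 = (ln(S/K) + (r - q + 0.5*sigma^2) * T) / (sigma * sqrt(T)) = 1.52454229
d2 = d1 - sigma * sqrt(T) = 1.46681881
exp(-rT) = 0.99600958; exp(-qT) = 0.99841855
C = S_0 * exp(-qT) * N(d1) - K * exp(-rT) * N(d2)
N(d1) = 0.93631335; N(d2) = 0.92878732
C = 9.6900 * 0.99841855 * 0.93631335 - 8.9100 * 0.99600958 * 0.92878732 = 0.8161


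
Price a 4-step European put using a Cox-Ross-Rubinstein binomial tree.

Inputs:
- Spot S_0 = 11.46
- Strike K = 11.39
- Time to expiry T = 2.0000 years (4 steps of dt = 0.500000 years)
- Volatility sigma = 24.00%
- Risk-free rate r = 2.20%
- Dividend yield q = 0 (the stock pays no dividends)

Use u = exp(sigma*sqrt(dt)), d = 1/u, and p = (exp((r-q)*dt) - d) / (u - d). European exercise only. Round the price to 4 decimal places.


Answer: Price = V(0,0) = 1.1637

Derivation:
dt = T/N = 0.500000
u = exp(sigma*sqrt(dt)) = 1.184956; d = 1/u = 0.843913
p = (exp((r-q)*dt) - d) / (u - d) = 0.490107
Discount per step: exp(-r*dt) = 0.989060
Stock lattice S(k, i) with i counting down-moves:
  k=0: S(0,0) = 11.4600
  k=1: S(1,0) = 13.5796; S(1,1) = 9.6712
  k=2: S(2,0) = 16.0912; S(2,1) = 11.4600; S(2,2) = 8.1617
  k=3: S(3,0) = 19.0674; S(3,1) = 13.5796; S(3,2) = 9.6712; S(3,3) = 6.8878
  k=4: S(4,0) = 22.5940; S(4,1) = 16.0912; S(4,2) = 11.4600; S(4,3) = 8.1617; S(4,4) = 5.8127
Terminal payoffs V(N, i) = max(K - S_T, 0):
  V(4,0) = 0.000000; V(4,1) = 0.000000; V(4,2) = 0.000000; V(4,3) = 3.228308; V(4,4) = 5.577329
Backward induction: V(k, i) = exp(-r*dt) * [p * V(k+1, i) + (1-p) * V(k+1, i+1)].
  V(3,0) = exp(-r*dt) * [p*0.000000 + (1-p)*0.000000] = 0.000000
  V(3,1) = exp(-r*dt) * [p*0.000000 + (1-p)*0.000000] = 0.000000
  V(3,2) = exp(-r*dt) * [p*0.000000 + (1-p)*3.228308] = 1.628083
  V(3,3) = exp(-r*dt) * [p*3.228308 + (1-p)*5.577329] = 4.377637
  V(2,0) = exp(-r*dt) * [p*0.000000 + (1-p)*0.000000] = 0.000000
  V(2,1) = exp(-r*dt) * [p*0.000000 + (1-p)*1.628083] = 0.821066
  V(2,2) = exp(-r*dt) * [p*1.628083 + (1-p)*4.377637] = 2.996913
  V(1,0) = exp(-r*dt) * [p*0.000000 + (1-p)*0.821066] = 0.414076
  V(1,1) = exp(-r*dt) * [p*0.821066 + (1-p)*2.996913] = 1.909396
  V(0,0) = exp(-r*dt) * [p*0.414076 + (1-p)*1.909396] = 1.163658


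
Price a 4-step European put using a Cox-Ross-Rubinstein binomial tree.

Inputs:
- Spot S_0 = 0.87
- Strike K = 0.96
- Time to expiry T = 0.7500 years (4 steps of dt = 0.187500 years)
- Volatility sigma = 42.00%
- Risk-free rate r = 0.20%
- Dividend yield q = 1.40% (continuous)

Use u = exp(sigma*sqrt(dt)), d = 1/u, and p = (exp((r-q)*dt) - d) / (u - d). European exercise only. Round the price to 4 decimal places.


dt = T/N = 0.187500
u = exp(sigma*sqrt(dt)) = 1.199453; d = 1/u = 0.833714
p = (exp((r-q)*dt) - d) / (u - d) = 0.448514
Discount per step: exp(-r*dt) = 0.999625
Stock lattice S(k, i) with i counting down-moves:
  k=0: S(0,0) = 0.8700
  k=1: S(1,0) = 1.0435; S(1,1) = 0.7253
  k=2: S(2,0) = 1.2517; S(2,1) = 0.8700; S(2,2) = 0.6047
  k=3: S(3,0) = 1.5013; S(3,1) = 1.0435; S(3,2) = 0.7253; S(3,3) = 0.5042
  k=4: S(4,0) = 1.8007; S(4,1) = 1.2517; S(4,2) = 0.8700; S(4,3) = 0.6047; S(4,4) = 0.4203
Terminal payoffs V(N, i) = max(K - S_T, 0):
  V(4,0) = 0.000000; V(4,1) = 0.000000; V(4,2) = 0.090000; V(4,3) = 0.355282; V(4,4) = 0.539673
Backward induction: V(k, i) = exp(-r*dt) * [p * V(k+1, i) + (1-p) * V(k+1, i+1)].
  V(3,0) = exp(-r*dt) * [p*0.000000 + (1-p)*0.000000] = 0.000000
  V(3,1) = exp(-r*dt) * [p*0.000000 + (1-p)*0.090000] = 0.049615
  V(3,2) = exp(-r*dt) * [p*0.090000 + (1-p)*0.355282] = 0.236211
  V(3,3) = exp(-r*dt) * [p*0.355282 + (1-p)*0.539673] = 0.456800
  V(2,0) = exp(-r*dt) * [p*0.000000 + (1-p)*0.049615] = 0.027352
  V(2,1) = exp(-r*dt) * [p*0.049615 + (1-p)*0.236211] = 0.152463
  V(2,2) = exp(-r*dt) * [p*0.236211 + (1-p)*0.456800] = 0.357729
  V(1,0) = exp(-r*dt) * [p*0.027352 + (1-p)*0.152463] = 0.096313
  V(1,1) = exp(-r*dt) * [p*0.152463 + (1-p)*0.357729] = 0.265565
  V(0,0) = exp(-r*dt) * [p*0.096313 + (1-p)*0.265565] = 0.189582

Answer: Price = V(0,0) = 0.1896


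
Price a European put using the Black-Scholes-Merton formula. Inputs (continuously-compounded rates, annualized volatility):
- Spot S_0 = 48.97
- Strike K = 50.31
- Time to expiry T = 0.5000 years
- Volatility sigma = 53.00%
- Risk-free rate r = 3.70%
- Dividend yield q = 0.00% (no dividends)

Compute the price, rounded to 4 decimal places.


d1 = (ln(S/K) + (r - q + 0.5*sigma^2) * T) / (sigma * sqrt(T)) = 0.16471319
d2 = d1 - sigma * sqrt(T) = -0.21005340
exp(-rT) = 0.98167007; exp(-qT) = 1.00000000
P = K * exp(-rT) * N(-d2) - S_0 * exp(-qT) * N(-d1)
N(-d1) = 0.43458487; N(-d2) = 0.58318700
P = 50.3100 * 0.98167007 * 0.58318700 - 48.9700 * 1.00000000 * 0.43458487 = 7.5207

Answer: Price = 7.5207


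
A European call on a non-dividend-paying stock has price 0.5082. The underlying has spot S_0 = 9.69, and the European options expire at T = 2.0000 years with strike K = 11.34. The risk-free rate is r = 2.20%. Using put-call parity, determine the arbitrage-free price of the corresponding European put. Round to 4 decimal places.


Answer: Put price = 1.6701

Derivation:
Put-call parity: C - P = S_0 * exp(-qT) - K * exp(-rT).
S_0 * exp(-qT) = 9.6900 * 1.00000000 = 9.69000000
K * exp(-rT) = 11.3400 * 0.95695396 = 10.85185788
P = C - S*exp(-qT) + K*exp(-rT)
P = 0.5082 - 9.69000000 + 10.85185788 = 1.6701


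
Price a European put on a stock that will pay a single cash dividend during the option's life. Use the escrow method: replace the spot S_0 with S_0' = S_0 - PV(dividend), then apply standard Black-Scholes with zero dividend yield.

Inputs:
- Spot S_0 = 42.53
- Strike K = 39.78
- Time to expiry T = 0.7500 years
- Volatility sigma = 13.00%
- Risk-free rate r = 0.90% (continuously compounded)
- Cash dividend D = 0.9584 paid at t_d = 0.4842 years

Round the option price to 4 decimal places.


Answer: Price = 0.9710

Derivation:
PV(D) = D * exp(-r * t_d) = 0.9584 * 0.99565168 = 0.95423257
S_0' = S_0 - PV(D) = 42.5300 - 0.95423257 = 41.57576743
d1 = (ln(S_0'/K) + (r + sigma^2/2)*T) / (sigma*sqrt(T)) = 0.50842984
d2 = d1 - sigma*sqrt(T) = 0.39584654
exp(-rT) = 0.99327273
N(-d1) = 0.30557597; N(-d2) = 0.34610912
P = K * exp(-rT) * N(-d2) - S_0' * N(-d1) = 39.7800 * 0.99327273 * 0.34610912 - 41.57576743 * 0.30557597 = 0.9710


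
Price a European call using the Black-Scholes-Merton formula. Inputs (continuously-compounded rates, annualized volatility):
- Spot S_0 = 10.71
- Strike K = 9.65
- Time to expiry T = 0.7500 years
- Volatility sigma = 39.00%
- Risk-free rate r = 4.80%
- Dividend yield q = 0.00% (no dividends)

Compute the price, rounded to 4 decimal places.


d1 = (ln(S/K) + (r - q + 0.5*sigma^2) * T) / (sigma * sqrt(T)) = 0.58403412
d2 = d1 - sigma * sqrt(T) = 0.24628421
exp(-rT) = 0.96464029; exp(-qT) = 1.00000000
C = S_0 * exp(-qT) * N(d1) - K * exp(-rT) * N(d2)
N(d1) = 0.72040132; N(d2) = 0.59726888
C = 10.7100 * 1.00000000 * 0.72040132 - 9.6500 * 0.96464029 * 0.59726888 = 2.1557

Answer: Price = 2.1557


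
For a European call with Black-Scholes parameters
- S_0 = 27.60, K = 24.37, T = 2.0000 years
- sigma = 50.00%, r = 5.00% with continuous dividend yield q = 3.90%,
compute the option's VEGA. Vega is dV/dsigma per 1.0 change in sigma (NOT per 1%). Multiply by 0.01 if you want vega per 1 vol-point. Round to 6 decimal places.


Answer: Vega = 12.308228

Derivation:
d1 = 0.5606832174; d2 = -0.1464235638
phi(d1) = 0.3409152493; exp(-qT) = 0.9249644265; exp(-rT) = 0.9048374180
Vega = S * exp(-qT) * phi(d1) * sqrt(T) = 27.6000 * 0.9249644265 * 0.3409152493 * 1.4142135624 = 12.308228


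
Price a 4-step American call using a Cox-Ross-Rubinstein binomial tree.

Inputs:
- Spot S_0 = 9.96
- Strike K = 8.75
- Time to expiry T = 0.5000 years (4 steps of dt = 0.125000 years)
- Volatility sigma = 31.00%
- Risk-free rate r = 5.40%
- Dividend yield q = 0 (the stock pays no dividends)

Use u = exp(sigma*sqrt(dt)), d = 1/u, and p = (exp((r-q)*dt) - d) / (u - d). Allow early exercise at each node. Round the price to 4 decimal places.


Answer: Price = V(0,0) = 1.7608

Derivation:
dt = T/N = 0.125000
u = exp(sigma*sqrt(dt)) = 1.115833; d = 1/u = 0.896191
p = (exp((r-q)*dt) - d) / (u - d) = 0.503463
Discount per step: exp(-r*dt) = 0.993273
Stock lattice S(k, i) with i counting down-moves:
  k=0: S(0,0) = 9.9600
  k=1: S(1,0) = 11.1137; S(1,1) = 8.9261
  k=2: S(2,0) = 12.4010; S(2,1) = 9.9600; S(2,2) = 7.9995
  k=3: S(3,0) = 13.8375; S(3,1) = 11.1137; S(3,2) = 8.9261; S(3,3) = 7.1690
  k=4: S(4,0) = 15.4403; S(4,1) = 12.4010; S(4,2) = 9.9600; S(4,3) = 7.9995; S(4,4) = 6.4248
Terminal payoffs V(N, i) = max(S_T - K, 0):
  V(4,0) = 6.690336; V(4,1) = 3.651038; V(4,2) = 1.210000; V(4,3) = 0.000000; V(4,4) = 0.000000
Backward induction: V(k, i) = exp(-r*dt) * [p * V(k+1, i) + (1-p) * V(k+1, i+1)]; then take max(V_cont, immediate exercise) for American.
  V(3,0) = exp(-r*dt) * [p*6.690336 + (1-p)*3.651038] = 5.146356; exercise = 5.087492; V(3,0) = max -> 5.146356
  V(3,1) = exp(-r*dt) * [p*3.651038 + (1-p)*1.210000] = 2.422564; exercise = 2.363700; V(3,1) = max -> 2.422564
  V(3,2) = exp(-r*dt) * [p*1.210000 + (1-p)*0.000000] = 0.605092; exercise = 0.176064; V(3,2) = max -> 0.605092
  V(3,3) = exp(-r*dt) * [p*0.000000 + (1-p)*0.000000] = 0.000000; exercise = 0.000000; V(3,3) = max -> 0.000000
  V(2,0) = exp(-r*dt) * [p*5.146356 + (1-p)*2.422564] = 3.768369; exercise = 3.651038; V(2,0) = max -> 3.768369
  V(2,1) = exp(-r*dt) * [p*2.422564 + (1-p)*0.605092] = 1.509895; exercise = 1.210000; V(2,1) = max -> 1.509895
  V(2,2) = exp(-r*dt) * [p*0.605092 + (1-p)*0.000000] = 0.302592; exercise = 0.000000; V(2,2) = max -> 0.302592
  V(1,0) = exp(-r*dt) * [p*3.768369 + (1-p)*1.509895] = 2.629146; exercise = 2.363700; V(1,0) = max -> 2.629146
  V(1,1) = exp(-r*dt) * [p*1.509895 + (1-p)*0.302592] = 0.904299; exercise = 0.176064; V(1,1) = max -> 0.904299
  V(0,0) = exp(-r*dt) * [p*2.629146 + (1-p)*0.904299] = 1.760770; exercise = 1.210000; V(0,0) = max -> 1.760770


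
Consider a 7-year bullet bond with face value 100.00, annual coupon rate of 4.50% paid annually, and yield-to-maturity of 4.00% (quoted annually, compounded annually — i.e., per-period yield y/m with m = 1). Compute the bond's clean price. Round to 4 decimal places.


Answer: Price = 103.0010

Derivation:
Coupon per period c = face * coupon_rate / m = 4.500000
Periods per year m = 1; per-period yield y/m = 0.040000
Number of cashflows N = 7
Cashflows (t years, CF_t, discount factor 1/(1+y/m)^(m*t), PV):
  t = 1.0000: CF_t = 4.500000, DF = 0.961538, PV = 4.326923
  t = 2.0000: CF_t = 4.500000, DF = 0.924556, PV = 4.160503
  t = 3.0000: CF_t = 4.500000, DF = 0.888996, PV = 4.000484
  t = 4.0000: CF_t = 4.500000, DF = 0.854804, PV = 3.846619
  t = 5.0000: CF_t = 4.500000, DF = 0.821927, PV = 3.698672
  t = 6.0000: CF_t = 4.500000, DF = 0.790315, PV = 3.556415
  t = 7.0000: CF_t = 104.500000, DF = 0.759918, PV = 79.411411
Price P = sum_t PV_t = 103.001027


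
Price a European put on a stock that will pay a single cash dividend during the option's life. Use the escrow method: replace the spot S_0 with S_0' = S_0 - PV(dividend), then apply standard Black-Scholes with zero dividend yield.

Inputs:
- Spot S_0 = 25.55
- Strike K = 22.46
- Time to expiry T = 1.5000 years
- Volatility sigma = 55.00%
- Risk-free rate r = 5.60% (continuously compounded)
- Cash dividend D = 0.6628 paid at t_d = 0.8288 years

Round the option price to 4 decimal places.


Answer: Price = 4.0981

Derivation:
PV(D) = D * exp(-r * t_d) = 0.6628 * 0.95464780 = 0.63274056
S_0' = S_0 - PV(D) = 25.5500 - 0.63274056 = 24.91725944
d1 = (ln(S_0'/K) + (r + sigma^2/2)*T) / (sigma*sqrt(T)) = 0.61563807
d2 = d1 - sigma*sqrt(T) = -0.05797161
exp(-rT) = 0.91943126
N(-d1) = 0.26906671; N(-d2) = 0.52311438
P = K * exp(-rT) * N(-d2) - S_0' * N(-d1) = 22.4600 * 0.91943126 * 0.52311438 - 24.91725944 * 0.26906671 = 4.0981


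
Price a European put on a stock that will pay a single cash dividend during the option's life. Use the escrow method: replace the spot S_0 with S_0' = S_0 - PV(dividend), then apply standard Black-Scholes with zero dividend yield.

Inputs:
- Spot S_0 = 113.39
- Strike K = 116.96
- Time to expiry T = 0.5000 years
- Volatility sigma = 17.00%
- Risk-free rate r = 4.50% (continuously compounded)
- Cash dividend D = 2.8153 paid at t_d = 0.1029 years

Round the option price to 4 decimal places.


PV(D) = D * exp(-r * t_d) = 2.8153 * 0.99538020 = 2.80229389
S_0' = S_0 - PV(D) = 113.3900 - 2.80229389 = 110.58770611
d1 = (ln(S_0'/K) + (r + sigma^2/2)*T) / (sigma*sqrt(T)) = -0.21877110
d2 = d1 - sigma*sqrt(T) = -0.33897925
exp(-rT) = 0.97775124
N(-d1) = 0.58658582; N(-d2) = 0.63268732
P = K * exp(-rT) * N(-d2) - S_0' * N(-d1) = 116.9600 * 0.97775124 * 0.63268732 - 110.58770611 * 0.58658582 = 7.4835

Answer: Price = 7.4835


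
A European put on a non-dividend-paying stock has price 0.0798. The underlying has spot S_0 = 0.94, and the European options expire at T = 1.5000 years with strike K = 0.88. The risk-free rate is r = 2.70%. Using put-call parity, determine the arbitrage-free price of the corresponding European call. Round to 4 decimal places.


Put-call parity: C - P = S_0 * exp(-qT) - K * exp(-rT).
S_0 * exp(-qT) = 0.9400 * 1.00000000 = 0.94000000
K * exp(-rT) = 0.8800 * 0.96030916 = 0.84507206
C = P + S*exp(-qT) - K*exp(-rT)
C = 0.0798 + 0.94000000 - 0.84507206 = 0.1747

Answer: Call price = 0.1747


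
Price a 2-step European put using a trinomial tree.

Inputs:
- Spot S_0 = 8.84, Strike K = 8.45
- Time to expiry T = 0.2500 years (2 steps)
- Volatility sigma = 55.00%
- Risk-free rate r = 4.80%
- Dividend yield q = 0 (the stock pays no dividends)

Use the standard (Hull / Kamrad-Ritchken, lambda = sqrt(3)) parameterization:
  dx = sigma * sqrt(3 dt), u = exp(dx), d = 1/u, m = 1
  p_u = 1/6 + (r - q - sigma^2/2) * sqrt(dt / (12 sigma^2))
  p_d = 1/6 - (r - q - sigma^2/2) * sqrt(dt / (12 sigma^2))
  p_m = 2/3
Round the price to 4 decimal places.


Answer: Price = V(0,0) = 0.6579

Derivation:
dt = T/N = 0.125000; dx = sigma*sqrt(3*dt) = 0.336805
u = exp(dx) = 1.400466; d = 1/u = 0.714048
p_u = 0.147507, p_m = 0.666667, p_d = 0.185827
Discount per step: exp(-r*dt) = 0.994018
Stock lattice S(k, j) with j the centered position index:
  k=0: S(0,+0) = 8.8400
  k=1: S(1,-1) = 6.3122; S(1,+0) = 8.8400; S(1,+1) = 12.3801
  k=2: S(2,-2) = 4.5072; S(2,-1) = 6.3122; S(2,+0) = 8.8400; S(2,+1) = 12.3801; S(2,+2) = 17.3379
Terminal payoffs V(N, j) = max(K - S_T, 0):
  V(2,-2) = 3.942795; V(2,-1) = 2.137814; V(2,+0) = 0.000000; V(2,+1) = 0.000000; V(2,+2) = 0.000000
Backward induction: V(k, j) = exp(-r*dt) * [p_u * V(k+1, j+1) + p_m * V(k+1, j) + p_d * V(k+1, j-1)]
  V(1,-1) = exp(-r*dt) * [p_u*0.000000 + p_m*2.137814 + p_d*3.942795] = 2.144977
  V(1,+0) = exp(-r*dt) * [p_u*0.000000 + p_m*0.000000 + p_d*2.137814] = 0.394886
  V(1,+1) = exp(-r*dt) * [p_u*0.000000 + p_m*0.000000 + p_d*0.000000] = 0.000000
  V(0,+0) = exp(-r*dt) * [p_u*0.000000 + p_m*0.394886 + p_d*2.144977] = 0.657892


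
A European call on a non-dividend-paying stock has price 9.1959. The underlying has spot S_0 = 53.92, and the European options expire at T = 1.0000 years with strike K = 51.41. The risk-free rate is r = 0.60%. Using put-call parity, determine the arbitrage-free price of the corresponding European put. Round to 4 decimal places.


Put-call parity: C - P = S_0 * exp(-qT) - K * exp(-rT).
S_0 * exp(-qT) = 53.9200 * 1.00000000 = 53.92000000
K * exp(-rT) = 51.4100 * 0.99401796 = 51.10246353
P = C - S*exp(-qT) + K*exp(-rT)
P = 9.1959 - 53.92000000 + 51.10246353 = 6.3784

Answer: Put price = 6.3784


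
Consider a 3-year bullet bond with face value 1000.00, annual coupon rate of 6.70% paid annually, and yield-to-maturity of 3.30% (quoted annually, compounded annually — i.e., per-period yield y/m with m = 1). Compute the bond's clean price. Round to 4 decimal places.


Coupon per period c = face * coupon_rate / m = 67.000000
Periods per year m = 1; per-period yield y/m = 0.033000
Number of cashflows N = 3
Cashflows (t years, CF_t, discount factor 1/(1+y/m)^(m*t), PV):
  t = 1.0000: CF_t = 67.000000, DF = 0.968054, PV = 64.859632
  t = 2.0000: CF_t = 67.000000, DF = 0.937129, PV = 62.787640
  t = 3.0000: CF_t = 1067.000000, DF = 0.907192, PV = 967.973471
Price P = sum_t PV_t = 1095.620743

Answer: Price = 1095.6207


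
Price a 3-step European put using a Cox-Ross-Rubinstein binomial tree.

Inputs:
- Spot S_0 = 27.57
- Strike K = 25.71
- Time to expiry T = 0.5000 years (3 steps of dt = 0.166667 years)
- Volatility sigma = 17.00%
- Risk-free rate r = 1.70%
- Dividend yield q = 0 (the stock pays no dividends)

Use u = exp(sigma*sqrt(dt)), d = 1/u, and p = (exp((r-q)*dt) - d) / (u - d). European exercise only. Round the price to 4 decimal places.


dt = T/N = 0.166667
u = exp(sigma*sqrt(dt)) = 1.071867; d = 1/u = 0.932951
p = (exp((r-q)*dt) - d) / (u - d) = 0.503081
Discount per step: exp(-r*dt) = 0.997171
Stock lattice S(k, i) with i counting down-moves:
  k=0: S(0,0) = 27.5700
  k=1: S(1,0) = 29.5514; S(1,1) = 25.7215
  k=2: S(2,0) = 31.6752; S(2,1) = 27.5700; S(2,2) = 23.9969
  k=3: S(3,0) = 33.9516; S(3,1) = 29.5514; S(3,2) = 25.7215; S(3,3) = 22.3879
Terminal payoffs V(N, i) = max(K - S_T, 0):
  V(3,0) = 0.000000; V(3,1) = 0.000000; V(3,2) = 0.000000; V(3,3) = 3.322078
Backward induction: V(k, i) = exp(-r*dt) * [p * V(k+1, i) + (1-p) * V(k+1, i+1)].
  V(2,0) = exp(-r*dt) * [p*0.000000 + (1-p)*0.000000] = 0.000000
  V(2,1) = exp(-r*dt) * [p*0.000000 + (1-p)*0.000000] = 0.000000
  V(2,2) = exp(-r*dt) * [p*0.000000 + (1-p)*3.322078] = 1.646132
  V(1,0) = exp(-r*dt) * [p*0.000000 + (1-p)*0.000000] = 0.000000
  V(1,1) = exp(-r*dt) * [p*0.000000 + (1-p)*1.646132] = 0.815679
  V(0,0) = exp(-r*dt) * [p*0.000000 + (1-p)*0.815679] = 0.404179

Answer: Price = V(0,0) = 0.4042


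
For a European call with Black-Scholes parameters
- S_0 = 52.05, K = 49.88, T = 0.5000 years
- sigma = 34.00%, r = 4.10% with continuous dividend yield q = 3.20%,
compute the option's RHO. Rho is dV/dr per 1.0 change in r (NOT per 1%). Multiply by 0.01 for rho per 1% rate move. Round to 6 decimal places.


d1 = 0.3160545790; d2 = 0.0756382734
phi(d1) = 0.3795064138; exp(-qT) = 0.9841273201; exp(-rT) = 0.9797086965
N(d2) = 0.5301465570
Rho = K*T*exp(-rT)*N(d2) = 49.8800 * 0.5000 * 0.9797086965 * 0.5301465570 = 12.953566

Answer: Rho = 12.953566


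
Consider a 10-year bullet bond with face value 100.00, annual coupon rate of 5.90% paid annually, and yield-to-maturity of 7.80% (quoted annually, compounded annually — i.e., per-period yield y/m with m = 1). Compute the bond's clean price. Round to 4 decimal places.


Answer: Price = 87.1350

Derivation:
Coupon per period c = face * coupon_rate / m = 5.900000
Periods per year m = 1; per-period yield y/m = 0.078000
Number of cashflows N = 10
Cashflows (t years, CF_t, discount factor 1/(1+y/m)^(m*t), PV):
  t = 1.0000: CF_t = 5.900000, DF = 0.927644, PV = 5.473098
  t = 2.0000: CF_t = 5.900000, DF = 0.860523, PV = 5.077086
  t = 3.0000: CF_t = 5.900000, DF = 0.798259, PV = 4.709727
  t = 4.0000: CF_t = 5.900000, DF = 0.740500, PV = 4.368949
  t = 5.0000: CF_t = 5.900000, DF = 0.686920, PV = 4.052828
  t = 6.0000: CF_t = 5.900000, DF = 0.637217, PV = 3.759581
  t = 7.0000: CF_t = 5.900000, DF = 0.591111, PV = 3.487552
  t = 8.0000: CF_t = 5.900000, DF = 0.548340, PV = 3.235206
  t = 9.0000: CF_t = 5.900000, DF = 0.508664, PV = 3.001119
  t = 10.0000: CF_t = 105.900000, DF = 0.471859, PV = 49.969885
Price P = sum_t PV_t = 87.135031


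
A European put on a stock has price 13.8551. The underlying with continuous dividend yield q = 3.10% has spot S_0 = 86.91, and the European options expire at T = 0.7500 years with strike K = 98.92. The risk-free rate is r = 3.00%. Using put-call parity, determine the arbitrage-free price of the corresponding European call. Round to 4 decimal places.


Put-call parity: C - P = S_0 * exp(-qT) - K * exp(-rT).
S_0 * exp(-qT) = 86.9100 * 0.97701820 = 84.91265165
K * exp(-rT) = 98.9200 * 0.97775124 = 96.71915238
C = P + S*exp(-qT) - K*exp(-rT)
C = 13.8551 + 84.91265165 - 96.71915238 = 2.0486

Answer: Call price = 2.0486


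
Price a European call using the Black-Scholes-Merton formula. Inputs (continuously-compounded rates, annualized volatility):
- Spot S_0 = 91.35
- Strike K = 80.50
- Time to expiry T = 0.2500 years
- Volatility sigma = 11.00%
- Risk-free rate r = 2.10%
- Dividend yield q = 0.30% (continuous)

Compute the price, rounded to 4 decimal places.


d1 = (ln(S/K) + (r - q + 0.5*sigma^2) * T) / (sigma * sqrt(T)) = 2.40824724
d2 = d1 - sigma * sqrt(T) = 2.35324724
exp(-rT) = 0.99476376; exp(-qT) = 0.99925028
C = S_0 * exp(-qT) * N(d1) - K * exp(-rT) * N(d2)
N(d1) = 0.99198534; N(d2) = 0.99069487
C = 91.3500 * 0.99925028 * 0.99198534 - 80.5000 * 0.99476376 * 0.99069487 = 11.2166

Answer: Price = 11.2166


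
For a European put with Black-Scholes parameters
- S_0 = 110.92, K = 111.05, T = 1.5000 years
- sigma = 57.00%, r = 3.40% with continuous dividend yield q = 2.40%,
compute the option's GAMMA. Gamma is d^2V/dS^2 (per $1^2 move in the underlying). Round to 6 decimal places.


Answer: Gamma = 0.004643

Derivation:
d1 = 0.3688611692; d2 = -0.3292434075
phi(d1) = 0.3727050904; exp(-qT) = 0.9646402935; exp(-rT) = 0.9502786705
Gamma = exp(-qT) * phi(d1) / (S * sigma * sqrt(T)) = 0.9646402935 * 0.3727050904 / (110.9200 * 0.5700 * 1.2247448714) = 0.004643


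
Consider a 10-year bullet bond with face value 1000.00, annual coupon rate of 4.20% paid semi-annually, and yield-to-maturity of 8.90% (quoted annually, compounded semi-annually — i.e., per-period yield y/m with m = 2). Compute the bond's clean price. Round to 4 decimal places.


Answer: Price = 692.9848

Derivation:
Coupon per period c = face * coupon_rate / m = 21.000000
Periods per year m = 2; per-period yield y/m = 0.044500
Number of cashflows N = 20
Cashflows (t years, CF_t, discount factor 1/(1+y/m)^(m*t), PV):
  t = 0.5000: CF_t = 21.000000, DF = 0.957396, PV = 20.105314
  t = 1.0000: CF_t = 21.000000, DF = 0.916607, PV = 19.248744
  t = 1.5000: CF_t = 21.000000, DF = 0.877556, PV = 18.428669
  t = 2.0000: CF_t = 21.000000, DF = 0.840168, PV = 17.643532
  t = 2.5000: CF_t = 21.000000, DF = 0.804374, PV = 16.891844
  t = 3.0000: CF_t = 21.000000, DF = 0.770104, PV = 16.172182
  t = 3.5000: CF_t = 21.000000, DF = 0.737294, PV = 15.483181
  t = 4.0000: CF_t = 21.000000, DF = 0.705883, PV = 14.823534
  t = 4.5000: CF_t = 21.000000, DF = 0.675809, PV = 14.191990
  t = 5.0000: CF_t = 21.000000, DF = 0.647017, PV = 13.587353
  t = 5.5000: CF_t = 21.000000, DF = 0.619451, PV = 13.008476
  t = 6.0000: CF_t = 21.000000, DF = 0.593060, PV = 12.454261
  t = 6.5000: CF_t = 21.000000, DF = 0.567793, PV = 11.923658
  t = 7.0000: CF_t = 21.000000, DF = 0.543603, PV = 11.415661
  t = 7.5000: CF_t = 21.000000, DF = 0.520443, PV = 10.929307
  t = 8.0000: CF_t = 21.000000, DF = 0.498270, PV = 10.463674
  t = 8.5000: CF_t = 21.000000, DF = 0.477042, PV = 10.017878
  t = 9.0000: CF_t = 21.000000, DF = 0.456718, PV = 9.591075
  t = 9.5000: CF_t = 21.000000, DF = 0.437260, PV = 9.182456
  t = 10.0000: CF_t = 1021.000000, DF = 0.418631, PV = 427.421984
Price P = sum_t PV_t = 692.984772


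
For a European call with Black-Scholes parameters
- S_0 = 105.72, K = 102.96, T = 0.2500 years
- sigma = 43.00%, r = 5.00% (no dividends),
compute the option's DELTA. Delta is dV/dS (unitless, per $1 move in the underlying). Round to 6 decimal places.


Answer: Delta = 0.613587

Derivation:
d1 = 0.2886791928; d2 = 0.0736791928
phi(d1) = 0.3826607811; exp(-qT) = 1.0000000000; exp(-rT) = 0.9875778005
N(d1) = 0.6135865566
Delta = exp(-qT) * N(d1) = 1.0000000000 * 0.6135865566 = 0.613587


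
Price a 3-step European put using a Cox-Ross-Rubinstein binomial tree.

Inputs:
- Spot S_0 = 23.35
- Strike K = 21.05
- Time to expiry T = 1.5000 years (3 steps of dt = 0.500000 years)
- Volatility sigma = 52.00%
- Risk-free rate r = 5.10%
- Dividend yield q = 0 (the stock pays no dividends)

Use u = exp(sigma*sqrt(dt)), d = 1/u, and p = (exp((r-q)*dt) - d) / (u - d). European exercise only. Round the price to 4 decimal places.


Answer: Price = V(0,0) = 3.9887

Derivation:
dt = T/N = 0.500000
u = exp(sigma*sqrt(dt)) = 1.444402; d = 1/u = 0.692328
p = (exp((r-q)*dt) - d) / (u - d) = 0.443440
Discount per step: exp(-r*dt) = 0.974822
Stock lattice S(k, i) with i counting down-moves:
  k=0: S(0,0) = 23.3500
  k=1: S(1,0) = 33.7268; S(1,1) = 16.1659
  k=2: S(2,0) = 48.7151; S(2,1) = 23.3500; S(2,2) = 11.1921
  k=3: S(3,0) = 70.3641; S(3,1) = 33.7268; S(3,2) = 16.1659; S(3,3) = 7.7486
Terminal payoffs V(N, i) = max(K - S_T, 0):
  V(3,0) = 0.000000; V(3,1) = 0.000000; V(3,2) = 4.884142; V(3,3) = 13.301414
Backward induction: V(k, i) = exp(-r*dt) * [p * V(k+1, i) + (1-p) * V(k+1, i+1)].
  V(2,0) = exp(-r*dt) * [p*0.000000 + (1-p)*0.000000] = 0.000000
  V(2,1) = exp(-r*dt) * [p*0.000000 + (1-p)*4.884142] = 2.649877
  V(2,2) = exp(-r*dt) * [p*4.884142 + (1-p)*13.301414] = 9.327936
  V(1,0) = exp(-r*dt) * [p*0.000000 + (1-p)*2.649877] = 1.437682
  V(1,1) = exp(-r*dt) * [p*2.649877 + (1-p)*9.327936] = 6.206320
  V(0,0) = exp(-r*dt) * [p*1.437682 + (1-p)*6.206320] = 3.988695


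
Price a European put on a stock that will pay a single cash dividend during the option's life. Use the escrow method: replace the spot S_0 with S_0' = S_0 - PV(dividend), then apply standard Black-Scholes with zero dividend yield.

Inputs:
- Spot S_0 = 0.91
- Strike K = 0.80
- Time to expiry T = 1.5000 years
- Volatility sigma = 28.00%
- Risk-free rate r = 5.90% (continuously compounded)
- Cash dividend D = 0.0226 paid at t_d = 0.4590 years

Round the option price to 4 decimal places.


PV(D) = D * exp(-r * t_d) = 0.0226 * 0.97328240 = 0.02199618
S_0' = S_0 - PV(D) = 0.9100 - 0.02199618 = 0.88800382
d1 = (ln(S_0'/K) + (r + sigma^2/2)*T) / (sigma*sqrt(T)) = 0.73386804
d2 = d1 - sigma*sqrt(T) = 0.39093948
exp(-rT) = 0.91530311
N(-d1) = 0.23151458; N(-d2) = 0.34792099
P = K * exp(-rT) * N(-d2) - S_0' * N(-d1) = 0.8000 * 0.91530311 * 0.34792099 - 0.88800382 * 0.23151458 = 0.0492

Answer: Price = 0.0492


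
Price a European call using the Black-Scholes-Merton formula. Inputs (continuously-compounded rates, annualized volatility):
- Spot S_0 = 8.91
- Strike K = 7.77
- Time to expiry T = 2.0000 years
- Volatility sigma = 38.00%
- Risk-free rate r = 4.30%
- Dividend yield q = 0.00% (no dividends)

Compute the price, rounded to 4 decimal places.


Answer: Price = 2.7290

Derivation:
d1 = (ln(S/K) + (r - q + 0.5*sigma^2) * T) / (sigma * sqrt(T)) = 0.68348211
d2 = d1 - sigma * sqrt(T) = 0.14608096
exp(-rT) = 0.91759423; exp(-qT) = 1.00000000
C = S_0 * exp(-qT) * N(d1) - K * exp(-rT) * N(d2)
N(d1) = 0.75284888; N(d2) = 0.55807126
C = 8.9100 * 1.00000000 * 0.75284888 - 7.7700 * 0.91759423 * 0.55807126 = 2.7290


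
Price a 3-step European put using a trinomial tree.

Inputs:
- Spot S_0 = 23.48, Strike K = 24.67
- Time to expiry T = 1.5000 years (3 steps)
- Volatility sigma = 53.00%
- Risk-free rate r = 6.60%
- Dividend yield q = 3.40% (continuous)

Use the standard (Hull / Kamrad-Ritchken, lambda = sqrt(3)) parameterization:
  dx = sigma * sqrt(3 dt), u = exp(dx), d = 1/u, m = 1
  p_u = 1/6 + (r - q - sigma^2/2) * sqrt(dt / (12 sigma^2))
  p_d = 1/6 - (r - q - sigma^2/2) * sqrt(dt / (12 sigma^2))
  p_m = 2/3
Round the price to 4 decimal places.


Answer: Price = V(0,0) = 5.3480

Derivation:
dt = T/N = 0.500000; dx = sigma*sqrt(3*dt) = 0.649115
u = exp(dx) = 1.913846; d = 1/u = 0.522508
p_u = 0.124898, p_m = 0.666667, p_d = 0.208435
Discount per step: exp(-r*dt) = 0.967539
Stock lattice S(k, j) with j the centered position index:
  k=0: S(0,+0) = 23.4800
  k=1: S(1,-1) = 12.2685; S(1,+0) = 23.4800; S(1,+1) = 44.9371
  k=2: S(2,-2) = 6.4104; S(2,-1) = 12.2685; S(2,+0) = 23.4800; S(2,+1) = 44.9371; S(2,+2) = 86.0027
  k=3: S(3,-3) = 3.3495; S(3,-2) = 6.4104; S(3,-1) = 12.2685; S(3,+0) = 23.4800; S(3,+1) = 44.9371; S(3,+2) = 86.0027; S(3,+3) = 164.5959
Terminal payoffs V(N, j) = max(K - S_T, 0):
  V(3,-3) = 21.320522; V(3,-2) = 18.259614; V(3,-1) = 12.401510; V(3,+0) = 1.190000; V(3,+1) = 0.000000; V(3,+2) = 0.000000; V(3,+3) = 0.000000
Backward induction: V(k, j) = exp(-r*dt) * [p_u * V(k+1, j+1) + p_m * V(k+1, j) + p_d * V(k+1, j-1)]
  V(2,-2) = exp(-r*dt) * [p_u*12.401510 + p_m*18.259614 + p_d*21.320522] = 17.576255
  V(2,-1) = exp(-r*dt) * [p_u*1.190000 + p_m*12.401510 + p_d*18.259614] = 11.825495
  V(2,+0) = exp(-r*dt) * [p_u*0.000000 + p_m*1.190000 + p_d*12.401510] = 3.268580
  V(2,+1) = exp(-r*dt) * [p_u*0.000000 + p_m*0.000000 + p_d*1.190000] = 0.239986
  V(2,+2) = exp(-r*dt) * [p_u*0.000000 + p_m*0.000000 + p_d*0.000000] = 0.000000
  V(1,-1) = exp(-r*dt) * [p_u*3.268580 + p_m*11.825495 + p_d*17.576255] = 11.567321
  V(1,+0) = exp(-r*dt) * [p_u*0.239986 + p_m*3.268580 + p_d*11.825495] = 4.522155
  V(1,+1) = exp(-r*dt) * [p_u*0.000000 + p_m*0.239986 + p_d*3.268580] = 0.813969
  V(0,+0) = exp(-r*dt) * [p_u*0.813969 + p_m*4.522155 + p_d*11.567321] = 5.348039


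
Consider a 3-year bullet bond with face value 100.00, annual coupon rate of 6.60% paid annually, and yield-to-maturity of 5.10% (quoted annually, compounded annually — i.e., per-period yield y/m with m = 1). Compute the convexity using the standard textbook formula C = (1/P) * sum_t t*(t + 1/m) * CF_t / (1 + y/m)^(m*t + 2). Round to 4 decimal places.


Answer: Convexity = 10.0056

Derivation:
Coupon per period c = face * coupon_rate / m = 6.600000
Periods per year m = 1; per-period yield y/m = 0.051000
Number of cashflows N = 3
Cashflows (t years, CF_t, discount factor 1/(1+y/m)^(m*t), PV):
  t = 1.0000: CF_t = 6.600000, DF = 0.951475, PV = 6.279734
  t = 2.0000: CF_t = 6.600000, DF = 0.905304, PV = 5.975008
  t = 3.0000: CF_t = 106.600000, DF = 0.861374, PV = 91.822488
Price P = sum_t PV_t = 104.077230
Convexity numerator sum_t t*(t + 1/m) * CF_t / (1+y/m)^(m*t + 2):
  t = 1.0000: term = 11.370139
  t = 2.0000: term = 32.455202
  t = 3.0000: term = 997.527485
Convexity = (1/P) * sum = 1041.352826 / 104.077230 = 10.005578


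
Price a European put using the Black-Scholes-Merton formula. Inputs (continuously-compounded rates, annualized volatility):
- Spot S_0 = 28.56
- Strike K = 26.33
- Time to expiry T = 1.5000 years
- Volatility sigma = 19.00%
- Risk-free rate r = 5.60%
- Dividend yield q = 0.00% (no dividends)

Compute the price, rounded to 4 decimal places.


d1 = (ln(S/K) + (r - q + 0.5*sigma^2) * T) / (sigma * sqrt(T)) = 0.82669490
d2 = d1 - sigma * sqrt(T) = 0.59399337
exp(-rT) = 0.91943126; exp(-qT) = 1.00000000
P = K * exp(-rT) * N(-d2) - S_0 * exp(-qT) * N(-d1)
N(-d1) = 0.20420501; N(-d2) = 0.27625827
P = 26.3300 * 0.91943126 * 0.27625827 - 28.5600 * 1.00000000 * 0.20420501 = 0.8557

Answer: Price = 0.8557


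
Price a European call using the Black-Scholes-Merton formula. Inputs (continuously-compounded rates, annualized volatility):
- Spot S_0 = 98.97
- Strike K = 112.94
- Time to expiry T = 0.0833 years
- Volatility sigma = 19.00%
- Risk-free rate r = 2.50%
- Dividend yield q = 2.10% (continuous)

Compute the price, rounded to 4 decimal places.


Answer: Price = 0.0157

Derivation:
d1 = (ln(S/K) + (r - q + 0.5*sigma^2) * T) / (sigma * sqrt(T)) = -2.37435384
d2 = d1 - sigma * sqrt(T) = -2.42919115
exp(-rT) = 0.99791967; exp(-qT) = 0.99825223
C = S_0 * exp(-qT) * N(d1) - K * exp(-rT) * N(d2)
N(d1) = 0.00878985; N(d2) = 0.00756628
C = 98.9700 * 0.99825223 * 0.00878985 - 112.9400 * 0.99791967 * 0.00756628 = 0.0157


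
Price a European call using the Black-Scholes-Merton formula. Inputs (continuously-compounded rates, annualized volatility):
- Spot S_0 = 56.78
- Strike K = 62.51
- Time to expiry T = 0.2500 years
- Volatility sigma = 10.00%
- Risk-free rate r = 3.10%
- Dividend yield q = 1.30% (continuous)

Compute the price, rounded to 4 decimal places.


Answer: Price = 0.0389

Derivation:
d1 = (ln(S/K) + (r - q + 0.5*sigma^2) * T) / (sigma * sqrt(T)) = -1.80784786
d2 = d1 - sigma * sqrt(T) = -1.85784786
exp(-rT) = 0.99227995; exp(-qT) = 0.99675528
C = S_0 * exp(-qT) * N(d1) - K * exp(-rT) * N(d2)
N(d1) = 0.03531509; N(d2) = 0.03159531
C = 56.7800 * 0.99675528 * 0.03531509 - 62.5100 * 0.99227995 * 0.03159531 = 0.0389


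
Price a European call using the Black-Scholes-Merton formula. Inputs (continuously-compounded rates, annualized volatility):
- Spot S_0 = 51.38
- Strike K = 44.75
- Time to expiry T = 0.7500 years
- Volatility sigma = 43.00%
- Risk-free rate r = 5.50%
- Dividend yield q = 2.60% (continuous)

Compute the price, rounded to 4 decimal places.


Answer: Price = 11.2329

Derivation:
d1 = (ln(S/K) + (r - q + 0.5*sigma^2) * T) / (sigma * sqrt(T)) = 0.61560321
d2 = d1 - sigma * sqrt(T) = 0.24321228
exp(-rT) = 0.95958920; exp(-qT) = 0.98068890
C = S_0 * exp(-qT) * N(d1) - K * exp(-rT) * N(d2)
N(d1) = 0.73092178; N(d2) = 0.59607952
C = 51.3800 * 0.98068890 * 0.73092178 - 44.7500 * 0.95958920 * 0.59607952 = 11.2329


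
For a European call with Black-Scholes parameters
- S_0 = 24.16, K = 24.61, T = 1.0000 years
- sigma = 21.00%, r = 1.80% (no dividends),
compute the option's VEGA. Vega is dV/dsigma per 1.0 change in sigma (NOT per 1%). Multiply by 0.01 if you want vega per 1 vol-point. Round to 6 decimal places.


d1 = 0.1028357555; d2 = -0.1071642445
phi(d1) = 0.3968384018; exp(-qT) = 1.0000000000; exp(-rT) = 0.9821610324
Vega = S * exp(-qT) * phi(d1) * sqrt(T) = 24.1600 * 1.0000000000 * 0.3968384018 * 1.0000000000 = 9.587616

Answer: Vega = 9.587616


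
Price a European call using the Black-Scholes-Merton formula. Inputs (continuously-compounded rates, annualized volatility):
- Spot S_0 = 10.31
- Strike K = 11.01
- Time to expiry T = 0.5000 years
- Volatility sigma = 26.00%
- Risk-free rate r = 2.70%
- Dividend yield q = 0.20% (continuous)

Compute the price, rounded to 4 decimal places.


d1 = (ln(S/K) + (r - q + 0.5*sigma^2) * T) / (sigma * sqrt(T)) = -0.19738969
d2 = d1 - sigma * sqrt(T) = -0.38123745
exp(-rT) = 0.98659072; exp(-qT) = 0.99900050
C = S_0 * exp(-qT) * N(d1) - K * exp(-rT) * N(d2)
N(d1) = 0.42176130; N(d2) = 0.35151353
C = 10.3100 * 0.99900050 * 0.42176130 - 11.0100 * 0.98659072 * 0.35151353 = 0.5257

Answer: Price = 0.5257


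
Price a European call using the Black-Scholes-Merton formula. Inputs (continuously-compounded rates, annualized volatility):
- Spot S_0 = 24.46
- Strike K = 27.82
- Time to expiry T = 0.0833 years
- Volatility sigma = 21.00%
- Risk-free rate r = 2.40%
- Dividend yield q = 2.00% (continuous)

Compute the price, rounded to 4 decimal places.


Answer: Price = 0.0097

Derivation:
d1 = (ln(S/K) + (r - q + 0.5*sigma^2) * T) / (sigma * sqrt(T)) = -2.08788676
d2 = d1 - sigma * sqrt(T) = -2.14849641
exp(-rT) = 0.99800280; exp(-qT) = 0.99833539
C = S_0 * exp(-qT) * N(d1) - K * exp(-rT) * N(d2)
N(d1) = 0.01840403; N(d2) = 0.01583717
C = 24.4600 * 0.99833539 * 0.01840403 - 27.8200 * 0.99800280 * 0.01583717 = 0.0097


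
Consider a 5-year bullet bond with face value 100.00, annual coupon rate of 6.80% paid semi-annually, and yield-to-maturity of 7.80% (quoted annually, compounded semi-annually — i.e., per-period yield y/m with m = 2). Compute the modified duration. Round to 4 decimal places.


Coupon per period c = face * coupon_rate / m = 3.400000
Periods per year m = 2; per-period yield y/m = 0.039000
Number of cashflows N = 10
Cashflows (t years, CF_t, discount factor 1/(1+y/m)^(m*t), PV):
  t = 0.5000: CF_t = 3.400000, DF = 0.962464, PV = 3.272377
  t = 1.0000: CF_t = 3.400000, DF = 0.926337, PV = 3.149545
  t = 1.5000: CF_t = 3.400000, DF = 0.891566, PV = 3.031323
  t = 2.0000: CF_t = 3.400000, DF = 0.858100, PV = 2.917539
  t = 2.5000: CF_t = 3.400000, DF = 0.825890, PV = 2.808026
  t = 3.0000: CF_t = 3.400000, DF = 0.794889, PV = 2.702624
  t = 3.5000: CF_t = 3.400000, DF = 0.765052, PV = 2.601178
  t = 4.0000: CF_t = 3.400000, DF = 0.736335, PV = 2.503540
  t = 4.5000: CF_t = 3.400000, DF = 0.708696, PV = 2.409567
  t = 5.0000: CF_t = 103.400000, DF = 0.682094, PV = 70.528568
Price P = sum_t PV_t = 95.924288
First compute Macaulay numerator sum_t t * PV_t:
  t * PV_t at t = 0.5000: 1.636189
  t * PV_t at t = 1.0000: 3.149545
  t * PV_t at t = 1.5000: 4.546985
  t * PV_t at t = 2.0000: 5.835079
  t * PV_t at t = 2.5000: 7.020066
  t * PV_t at t = 3.0000: 8.107872
  t * PV_t at t = 3.5000: 9.104123
  t * PV_t at t = 4.0000: 10.014160
  t * PV_t at t = 4.5000: 10.843051
  t * PV_t at t = 5.0000: 352.642838
Macaulay duration D = 412.899907 / 95.924288 = 4.304435
Modified duration = D / (1 + y/m) = 4.304435 / (1 + 0.039000) = 4.142864

Answer: Modified duration = 4.1429


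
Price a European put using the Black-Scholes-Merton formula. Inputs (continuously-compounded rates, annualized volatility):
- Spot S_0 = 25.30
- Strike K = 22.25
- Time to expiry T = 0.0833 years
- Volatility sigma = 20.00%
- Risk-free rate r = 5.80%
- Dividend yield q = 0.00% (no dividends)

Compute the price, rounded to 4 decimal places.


d1 = (ln(S/K) + (r - q + 0.5*sigma^2) * T) / (sigma * sqrt(T)) = 2.33803974
d2 = d1 - sigma * sqrt(T) = 2.28031626
exp(-rT) = 0.99518025; exp(-qT) = 1.00000000
P = K * exp(-rT) * N(-d2) - S_0 * exp(-qT) * N(-d1)
N(-d1) = 0.00969259; N(-d2) = 0.01129447
P = 22.2500 * 0.99518025 * 0.01129447 - 25.3000 * 1.00000000 * 0.00969259 = 0.0049

Answer: Price = 0.0049


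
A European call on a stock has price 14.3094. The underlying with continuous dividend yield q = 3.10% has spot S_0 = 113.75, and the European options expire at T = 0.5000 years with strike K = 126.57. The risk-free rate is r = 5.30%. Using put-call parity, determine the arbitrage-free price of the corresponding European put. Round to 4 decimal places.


Put-call parity: C - P = S_0 * exp(-qT) - K * exp(-rT).
S_0 * exp(-qT) = 113.7500 * 0.98461951 = 112.00046889
K * exp(-rT) = 126.5700 * 0.97384804 = 123.25994691
P = C - S*exp(-qT) + K*exp(-rT)
P = 14.3094 - 112.00046889 + 123.25994691 = 25.5689

Answer: Put price = 25.5689
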